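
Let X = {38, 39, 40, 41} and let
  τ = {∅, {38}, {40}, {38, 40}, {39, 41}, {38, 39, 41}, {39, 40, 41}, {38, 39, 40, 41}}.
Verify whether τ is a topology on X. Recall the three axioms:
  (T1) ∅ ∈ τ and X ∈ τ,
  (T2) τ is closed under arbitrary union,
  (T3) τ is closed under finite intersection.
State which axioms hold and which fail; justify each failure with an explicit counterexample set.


τ IS a topology on X.

Axiom (T1): ∅ ∈ τ? Yes; X ∈ τ? Yes.
Axiom (T2/T3): check pairwise unions and intersections of members of τ.
All pairwise intersections and unions checked — each lies in τ. Therefore τ satisfies (T1), (T2), (T3): it IS a topology on X.


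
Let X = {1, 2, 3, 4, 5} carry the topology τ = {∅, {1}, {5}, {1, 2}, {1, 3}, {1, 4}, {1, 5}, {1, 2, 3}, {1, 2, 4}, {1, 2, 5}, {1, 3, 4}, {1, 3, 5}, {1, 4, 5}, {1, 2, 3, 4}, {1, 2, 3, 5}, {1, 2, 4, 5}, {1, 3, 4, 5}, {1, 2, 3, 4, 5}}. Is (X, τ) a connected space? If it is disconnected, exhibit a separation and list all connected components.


(X, τ) is disconnected; components = [{5}, {1, 2, 3, 4}].

Find clopen sets (U ∈ τ with X ∖ U ∈ τ):
  U = ∅, X ∖ U = {1, 2, 3, 4, 5} — both open, so U is clopen.
  U = {5}, X ∖ U = {1, 2, 3, 4} — both open, so U is clopen.
  U = {1, 2, 3, 4}, X ∖ U = {5} — both open, so U is clopen.
  U = {1, 2, 3, 4, 5}, X ∖ U = ∅ — both open, so U is clopen.
Nontrivial clopen(s) exist: e.g. {1, 2, 3, 4}. So (X, τ) is disconnected.
Compute connected components by grouping points that agree on all clopens:
  component: {5}
  component: {1, 2, 3, 4}


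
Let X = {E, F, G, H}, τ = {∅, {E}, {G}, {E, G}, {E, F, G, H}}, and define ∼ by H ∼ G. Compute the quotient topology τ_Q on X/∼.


X/∼ = {[E], [F], [G=H]}; |τ_Q| = 3.

Equivalence classes: [E], [F], [G=H].
Quotient map π: X → X/∼ sends E ↦ [E], F ↦ [F], G ↦ [G=H], H ↦ [G=H].
For each subset V ⊆ X/∼, compute π^{-1}(V) ⊆ X and check whether π^{-1}(V) ∈ τ. V is open in τ_Q iff π^{-1}(V) ∈ τ.
  V = {}: π^{-1}(V) = ∅ ∈ τ ✓.
  V = {[E]}: π^{-1}(V) = {E} ∈ τ ✓.
  V = {[F]}: π^{-1}(V) = {F} ∉ τ ✗.
  V = {[E], [F]}: π^{-1}(V) = {E, F} ∉ τ ✗.
  V = {[G=H]}: π^{-1}(V) = {G, H} ∉ τ ✗.
  V = {[E], [G=H]}: π^{-1}(V) = {E, G, H} ∉ τ ✗.
  V = {[F], [G=H]}: π^{-1}(V) = {F, G, H} ∉ τ ✗.
  V = {[E], [F], [G=H]}: π^{-1}(V) = {E, F, G, H} ∈ τ ✓.
Open sets in the quotient: τ_Q = {{}, {[E]}, {[E], [F], [G=H]}} (3 elements).


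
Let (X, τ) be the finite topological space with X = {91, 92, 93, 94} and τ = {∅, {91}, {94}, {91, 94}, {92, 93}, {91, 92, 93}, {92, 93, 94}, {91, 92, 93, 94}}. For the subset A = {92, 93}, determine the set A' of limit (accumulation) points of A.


A' = {92, 93}

For each x ∈ X, list the open sets U ∈ τ with x ∈ U, then check whether U ∩ (A ∖ {x}) ≠ ∅ for every such U.
  x = 91: open {91} ∋ x has {91} ∩ (A ∖ {91}) = ∅, so x is NOT a limit point.
  x = 92: opens ∋ x are {92, 93}, {91, 92, 93}, {92, 93, 94}, {91, 92, 93, 94}; each meets A ∖ {92}, so x IS a limit point.
  x = 93: opens ∋ x are {92, 93}, {91, 92, 93}, {92, 93, 94}, {91, 92, 93, 94}; each meets A ∖ {93}, so x IS a limit point.
  x = 94: open {94} ∋ x has {94} ∩ (A ∖ {94}) = ∅, so x is NOT a limit point.
Collecting: A' = {92, 93}.


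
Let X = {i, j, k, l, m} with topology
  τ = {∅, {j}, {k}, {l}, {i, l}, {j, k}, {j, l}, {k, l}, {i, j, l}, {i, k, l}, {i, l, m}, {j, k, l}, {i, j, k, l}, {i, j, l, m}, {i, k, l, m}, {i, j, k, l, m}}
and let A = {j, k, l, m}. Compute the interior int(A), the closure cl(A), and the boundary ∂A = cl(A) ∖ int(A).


int(A) = {j, k, l}, cl(A) = {i, j, k, l, m}, ∂A = {i, m}.

Closed sets in (X, τ) are complements of opens:
  closed(X, τ) = {∅, {j}, {k}, {m}, {i, m}, {j, k}, {j, m}, {k, m}, {i, j, m}, {i, k, m}, {i, l, m}, {j, k, m}, {i, j, k, m}, {i, j, l, m}, {i, k, l, m}, {i, j, k, l, m}}.
int(A) = ⋃ {U ∈ τ : U ⊆ A}. Opens contained in A: ∅, {j}, {k}, {l}, {j, k}, {j, l}, {k, l}, {j, k, l}.
Taking the union of these: int(A) = {j, k, l}.
cl(A) = ⋂ {C closed : A ⊆ C}. Closed sets containing A: {i, j, k, l, m}.
Intersecting these: cl(A) = {i, j, k, l, m}.
∂A = cl(A) ∖ int(A) = {i, j, k, l, m} ∖ {j, k, l} = {i, m}.


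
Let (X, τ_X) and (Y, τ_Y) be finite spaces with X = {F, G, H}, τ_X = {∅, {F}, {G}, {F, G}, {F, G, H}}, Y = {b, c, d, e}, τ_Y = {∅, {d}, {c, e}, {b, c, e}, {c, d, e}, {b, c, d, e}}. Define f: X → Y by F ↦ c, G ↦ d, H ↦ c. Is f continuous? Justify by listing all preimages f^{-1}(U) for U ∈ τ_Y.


f is NOT continuous.

Compute f^{-1}(U) for each U ∈ τ_Y:
  U = ∅: f^{-1}(U) = ∅ ∈ τ_X ✓.
  U = {d}: f^{-1}(U) = {G} ∈ τ_X ✓.
  U = {c, e}: f^{-1}(U) = {F, H} ∉ τ_X ✗.
  U = {b, c, e}: f^{-1}(U) = {F, H} ∉ τ_X ✗.
  U = {c, d, e}: f^{-1}(U) = {F, G, H} ∈ τ_X ✓.
  U = {b, c, d, e}: f^{-1}(U) = {F, G, H} ∈ τ_X ✓.
Found U = {c, e} with f^{-1}(U) = {F, H} not in τ_X. Therefore f is NOT continuous.


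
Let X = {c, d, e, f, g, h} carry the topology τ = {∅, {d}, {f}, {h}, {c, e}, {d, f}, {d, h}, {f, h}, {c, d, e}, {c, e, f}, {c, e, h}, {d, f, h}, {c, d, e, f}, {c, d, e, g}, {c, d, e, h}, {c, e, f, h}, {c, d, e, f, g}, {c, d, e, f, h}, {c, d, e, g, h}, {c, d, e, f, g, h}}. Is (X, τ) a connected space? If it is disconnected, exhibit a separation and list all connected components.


(X, τ) is disconnected; components = [{f}, {h}, {c, d, e, g}].

Find clopen sets (U ∈ τ with X ∖ U ∈ τ):
  U = ∅, X ∖ U = {c, d, e, f, g, h} — both open, so U is clopen.
  U = {f}, X ∖ U = {c, d, e, g, h} — both open, so U is clopen.
  U = {h}, X ∖ U = {c, d, e, f, g} — both open, so U is clopen.
  U = {f, h}, X ∖ U = {c, d, e, g} — both open, so U is clopen.
  U = {c, d, e, g}, X ∖ U = {f, h} — both open, so U is clopen.
  U = {c, d, e, f, g}, X ∖ U = {h} — both open, so U is clopen.
  U = {c, d, e, g, h}, X ∖ U = {f} — both open, so U is clopen.
  U = {c, d, e, f, g, h}, X ∖ U = ∅ — both open, so U is clopen.
Nontrivial clopen(s) exist: e.g. {c, d, e, f, g}. So (X, τ) is disconnected.
Compute connected components by grouping points that agree on all clopens:
  component: {f}
  component: {h}
  component: {c, d, e, g}


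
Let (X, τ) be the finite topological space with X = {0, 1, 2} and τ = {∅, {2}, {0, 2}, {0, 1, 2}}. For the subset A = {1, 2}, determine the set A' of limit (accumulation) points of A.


A' = {0, 1}

For each x ∈ X, list the open sets U ∈ τ with x ∈ U, then check whether U ∩ (A ∖ {x}) ≠ ∅ for every such U.
  x = 0: opens ∋ x are {0, 2}, {0, 1, 2}; each meets A ∖ {0}, so x IS a limit point.
  x = 1: opens ∋ x are {0, 1, 2}; each meets A ∖ {1}, so x IS a limit point.
  x = 2: open {2} ∋ x has {2} ∩ (A ∖ {2}) = ∅, so x is NOT a limit point.
Collecting: A' = {0, 1}.


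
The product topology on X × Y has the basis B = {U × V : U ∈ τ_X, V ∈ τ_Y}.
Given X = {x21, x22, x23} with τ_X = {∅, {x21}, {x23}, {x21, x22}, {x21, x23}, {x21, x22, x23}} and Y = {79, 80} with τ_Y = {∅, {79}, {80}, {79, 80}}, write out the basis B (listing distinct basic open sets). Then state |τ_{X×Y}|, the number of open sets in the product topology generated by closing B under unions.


Basis B = {∅ × ∅, {x21} × {79}, {x21} × {80}, {x23} × {79}, {x23} × {80}, {x21} × {79, 80}, {x21, x22} × {79}, {x21, x23} × {79}, {x21, x22} × {80}, {x21, x23} × {80}, {x23} × {79, 80}, {x21, x22, x23} × {79}, {x21, x22, x23} × {80}, {x21, x22} × {79, 80}, {x21, x23} × {79, 80}, {x21, x22, x23} × {79, 80}}; |τ_{X×Y}| = 36.

Enumerate products U × V with U ∈ τ_X, V ∈ τ_Y (deduplicated):
  ∅ × ∅ = {} (∅)
  {x21} × {79} = {(x21,79)}
  {x21} × {80} = {(x21,80)}
  {x23} × {79} = {(x23,79)}
  {x23} × {80} = {(x23,80)}
  {x21} × {79, 80} = {(x21,79), (x21,80)}
  {x21, x22} × {79} = {(x21,79), (x22,79)}
  {x21, x23} × {79} = {(x21,79), (x23,79)}
  {x21, x22} × {80} = {(x21,80), (x22,80)}
  {x21, x23} × {80} = {(x21,80), (x23,80)}
  {x23} × {79, 80} = {(x23,79), (x23,80)}
  {x21, x22, x23} × {79} = {(x21,79), (x22,79), (x23,79)}
  {x21, x22, x23} × {80} = {(x21,80), (x22,80), (x23,80)}
  {x21, x22} × {79, 80} = {(x21,79), (x21,80), (x22,79), (x22,80)}
  {x21, x23} × {79, 80} = {(x21,79), (x21,80), (x23,79), (x23,80)}
  {x21, x22, x23} × {79, 80} = {(x21,79), (x21,80), (x22,79), (x22,80), (x23,79), (x23,80)}
These 16 distinct sets form the basis B.
Close under arbitrary unions to get τ_{X×Y}; counting gives |τ_{X×Y}| = 36.


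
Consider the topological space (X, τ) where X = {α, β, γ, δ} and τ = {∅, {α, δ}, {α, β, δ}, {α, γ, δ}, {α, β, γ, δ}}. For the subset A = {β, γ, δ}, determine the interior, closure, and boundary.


int(A) = ∅, cl(A) = {α, β, γ, δ}, ∂A = {α, β, γ, δ}.

Closed sets in (X, τ) are complements of opens:
  closed(X, τ) = {∅, {β}, {γ}, {β, γ}, {α, β, γ, δ}}.
int(A) = ⋃ {U ∈ τ : U ⊆ A}. Opens contained in A: ∅.
Taking the union of these: int(A) = ∅.
cl(A) = ⋂ {C closed : A ⊆ C}. Closed sets containing A: {α, β, γ, δ}.
Intersecting these: cl(A) = {α, β, γ, δ}.
∂A = cl(A) ∖ int(A) = {α, β, γ, δ} ∖ ∅ = {α, β, γ, δ}.


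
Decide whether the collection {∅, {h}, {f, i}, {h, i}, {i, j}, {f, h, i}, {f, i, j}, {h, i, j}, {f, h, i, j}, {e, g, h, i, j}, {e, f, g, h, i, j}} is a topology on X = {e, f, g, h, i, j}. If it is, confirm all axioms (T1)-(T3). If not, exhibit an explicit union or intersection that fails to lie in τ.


τ is NOT a topology on X.

Axiom (T1): ∅ ∈ τ? Yes; X ∈ τ? Yes.
Axiom (T2/T3): check pairwise unions and intersections of members of τ.
Counterexample for (T3): {f, i} ∩ {h, i} = {i} ∉ τ. Therefore τ is NOT a topology.


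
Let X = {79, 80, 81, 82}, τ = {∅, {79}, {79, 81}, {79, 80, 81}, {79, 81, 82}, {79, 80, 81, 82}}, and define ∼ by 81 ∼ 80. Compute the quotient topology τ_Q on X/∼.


X/∼ = {[79], [80=81], [82]}; |τ_Q| = 4.

Equivalence classes: [79], [80=81], [82].
Quotient map π: X → X/∼ sends 79 ↦ [79], 80 ↦ [80=81], 81 ↦ [80=81], 82 ↦ [82].
For each subset V ⊆ X/∼, compute π^{-1}(V) ⊆ X and check whether π^{-1}(V) ∈ τ. V is open in τ_Q iff π^{-1}(V) ∈ τ.
  V = {}: π^{-1}(V) = ∅ ∈ τ ✓.
  V = {[79]}: π^{-1}(V) = {79} ∈ τ ✓.
  V = {[80=81]}: π^{-1}(V) = {80, 81} ∉ τ ✗.
  V = {[79], [80=81]}: π^{-1}(V) = {79, 80, 81} ∈ τ ✓.
  V = {[82]}: π^{-1}(V) = {82} ∉ τ ✗.
  V = {[79], [82]}: π^{-1}(V) = {79, 82} ∉ τ ✗.
  V = {[80=81], [82]}: π^{-1}(V) = {80, 81, 82} ∉ τ ✗.
  V = {[79], [80=81], [82]}: π^{-1}(V) = {79, 80, 81, 82} ∈ τ ✓.
Open sets in the quotient: τ_Q = {{}, {[79]}, {[79], [80=81]}, {[79], [80=81], [82]}} (4 elements).


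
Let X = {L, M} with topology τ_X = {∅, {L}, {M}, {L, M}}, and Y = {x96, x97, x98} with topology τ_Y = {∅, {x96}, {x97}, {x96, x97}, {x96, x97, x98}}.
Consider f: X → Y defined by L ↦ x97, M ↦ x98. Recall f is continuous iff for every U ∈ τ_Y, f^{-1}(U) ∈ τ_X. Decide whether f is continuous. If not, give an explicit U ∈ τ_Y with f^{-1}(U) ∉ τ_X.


f IS continuous.

Compute f^{-1}(U) for each U ∈ τ_Y:
  U = ∅: f^{-1}(U) = ∅ ∈ τ_X ✓.
  U = {x96}: f^{-1}(U) = ∅ ∈ τ_X ✓.
  U = {x97}: f^{-1}(U) = {L} ∈ τ_X ✓.
  U = {x96, x97}: f^{-1}(U) = {L} ∈ τ_X ✓.
  U = {x96, x97, x98}: f^{-1}(U) = {L, M} ∈ τ_X ✓.
Every preimage lies in τ_X, so f IS continuous.


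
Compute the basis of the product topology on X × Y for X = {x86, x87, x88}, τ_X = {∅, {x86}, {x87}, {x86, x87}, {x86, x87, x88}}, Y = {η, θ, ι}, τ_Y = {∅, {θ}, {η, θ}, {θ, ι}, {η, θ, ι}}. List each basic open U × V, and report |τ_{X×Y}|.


Basis B = {∅ × ∅, {x86} × {θ}, {x87} × {θ}, {x86} × {η, θ}, {x86} × {θ, ι}, {x86, x87} × {θ}, {x87} × {η, θ}, {x87} × {θ, ι}, {x86} × {η, θ, ι}, {x86, x87, x88} × {θ}, {x87} × {η, θ, ι}, {x86, x87} × {η, θ}, {x86, x87} × {θ, ι}, {x86, x87} × {η, θ, ι}, {x86, x87, x88} × {η, θ}, {x86, x87, x88} × {θ, ι}, {x86, x87, x88} × {η, θ, ι}}; |τ_{X×Y}| = 50.

Enumerate products U × V with U ∈ τ_X, V ∈ τ_Y (deduplicated):
  ∅ × ∅ = {} (∅)
  {x86} × {θ} = {(x86,θ)}
  {x87} × {θ} = {(x87,θ)}
  {x86} × {η, θ} = {(x86,η), (x86,θ)}
  {x86} × {θ, ι} = {(x86,θ), (x86,ι)}
  {x86, x87} × {θ} = {(x86,θ), (x87,θ)}
  {x87} × {η, θ} = {(x87,η), (x87,θ)}
  {x87} × {θ, ι} = {(x87,θ), (x87,ι)}
  {x86} × {η, θ, ι} = {(x86,η), (x86,θ), (x86,ι)}
  {x86, x87, x88} × {θ} = {(x86,θ), (x87,θ), (x88,θ)}
  {x87} × {η, θ, ι} = {(x87,η), (x87,θ), (x87,ι)}
  {x86, x87} × {η, θ} = {(x86,η), (x86,θ), (x87,η), (x87,θ)}
  {x86, x87} × {θ, ι} = {(x86,θ), (x86,ι), (x87,θ), (x87,ι)}
  {x86, x87} × {η, θ, ι} = {(x86,η), (x86,θ), (x86,ι), (x87,η), (x87,θ), (x87,ι)}
  {x86, x87, x88} × {η, θ} = {(x86,η), (x86,θ), (x87,η), (x87,θ), (x88,η), (x88,θ)}
  {x86, x87, x88} × {θ, ι} = {(x86,θ), (x86,ι), (x87,θ), (x87,ι), (x88,θ), (x88,ι)}
  {x86, x87, x88} × {η, θ, ι} = {(x86,η), (x86,θ), (x86,ι), (x87,η), (x87,θ), (x87,ι), (x88,η), (x88,θ), (x88,ι)}
These 17 distinct sets form the basis B.
Close under arbitrary unions to get τ_{X×Y}; counting gives |τ_{X×Y}| = 50.


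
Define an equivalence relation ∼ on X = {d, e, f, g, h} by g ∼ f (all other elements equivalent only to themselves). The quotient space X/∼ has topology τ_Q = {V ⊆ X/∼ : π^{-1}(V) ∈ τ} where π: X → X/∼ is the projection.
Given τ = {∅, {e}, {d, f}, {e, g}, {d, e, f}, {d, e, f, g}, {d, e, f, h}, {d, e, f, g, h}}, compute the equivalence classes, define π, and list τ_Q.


X/∼ = {[d], [e], [f=g], [h]}; |τ_Q| = 4.

Equivalence classes: [d], [e], [f=g], [h].
Quotient map π: X → X/∼ sends d ↦ [d], e ↦ [e], f ↦ [f=g], g ↦ [f=g], h ↦ [h].
For each subset V ⊆ X/∼, compute π^{-1}(V) ⊆ X and check whether π^{-1}(V) ∈ τ. V is open in τ_Q iff π^{-1}(V) ∈ τ.
  V = {}: π^{-1}(V) = ∅ ∈ τ ✓.
  V = {[d]}: π^{-1}(V) = {d} ∉ τ ✗.
  V = {[e]}: π^{-1}(V) = {e} ∈ τ ✓.
  V = {[d], [e]}: π^{-1}(V) = {d, e} ∉ τ ✗.
  V = {[f=g]}: π^{-1}(V) = {f, g} ∉ τ ✗.
  V = {[d], [f=g]}: π^{-1}(V) = {d, f, g} ∉ τ ✗.
  V = {[e], [f=g]}: π^{-1}(V) = {e, f, g} ∉ τ ✗.
  V = {[d], [e], [f=g]}: π^{-1}(V) = {d, e, f, g} ∈ τ ✓.
  V = {[h]}: π^{-1}(V) = {h} ∉ τ ✗.
  V = {[d], [h]}: π^{-1}(V) = {d, h} ∉ τ ✗.
  V = {[e], [h]}: π^{-1}(V) = {e, h} ∉ τ ✗.
  V = {[d], [e], [h]}: π^{-1}(V) = {d, e, h} ∉ τ ✗.
  V = {[f=g], [h]}: π^{-1}(V) = {f, g, h} ∉ τ ✗.
  V = {[d], [f=g], [h]}: π^{-1}(V) = {d, f, g, h} ∉ τ ✗.
  V = {[e], [f=g], [h]}: π^{-1}(V) = {e, f, g, h} ∉ τ ✗.
  V = {[d], [e], [f=g], [h]}: π^{-1}(V) = {d, e, f, g, h} ∈ τ ✓.
Open sets in the quotient: τ_Q = {{}, {[e]}, {[d], [e], [f=g]}, {[d], [e], [f=g], [h]}} (4 elements).


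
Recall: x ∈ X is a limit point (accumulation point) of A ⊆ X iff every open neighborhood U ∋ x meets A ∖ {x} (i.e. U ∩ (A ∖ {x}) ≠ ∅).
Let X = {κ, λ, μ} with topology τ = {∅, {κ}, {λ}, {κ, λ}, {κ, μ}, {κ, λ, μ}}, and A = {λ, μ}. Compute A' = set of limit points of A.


A' = ∅

For each x ∈ X, list the open sets U ∈ τ with x ∈ U, then check whether U ∩ (A ∖ {x}) ≠ ∅ for every such U.
  x = κ: open {κ} ∋ x has {κ} ∩ (A ∖ {κ}) = ∅, so x is NOT a limit point.
  x = λ: open {λ} ∋ x has {λ} ∩ (A ∖ {λ}) = ∅, so x is NOT a limit point.
  x = μ: open {κ, μ} ∋ x has {κ, μ} ∩ (A ∖ {μ}) = ∅, so x is NOT a limit point.
Collecting: A' = ∅.


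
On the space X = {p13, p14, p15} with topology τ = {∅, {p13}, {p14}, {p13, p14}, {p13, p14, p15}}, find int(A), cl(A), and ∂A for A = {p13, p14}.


int(A) = {p13, p14}, cl(A) = {p13, p14, p15}, ∂A = {p15}.

Closed sets in (X, τ) are complements of opens:
  closed(X, τ) = {∅, {p15}, {p13, p15}, {p14, p15}, {p13, p14, p15}}.
int(A) = ⋃ {U ∈ τ : U ⊆ A}. Opens contained in A: ∅, {p13}, {p14}, {p13, p14}.
Taking the union of these: int(A) = {p13, p14}.
cl(A) = ⋂ {C closed : A ⊆ C}. Closed sets containing A: {p13, p14, p15}.
Intersecting these: cl(A) = {p13, p14, p15}.
∂A = cl(A) ∖ int(A) = {p13, p14, p15} ∖ {p13, p14} = {p15}.


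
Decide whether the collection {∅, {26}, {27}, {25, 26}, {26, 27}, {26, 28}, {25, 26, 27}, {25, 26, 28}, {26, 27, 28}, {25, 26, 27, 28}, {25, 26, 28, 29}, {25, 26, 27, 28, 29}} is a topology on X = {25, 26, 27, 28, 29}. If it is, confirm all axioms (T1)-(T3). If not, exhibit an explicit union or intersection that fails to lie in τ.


τ IS a topology on X.

Axiom (T1): ∅ ∈ τ? Yes; X ∈ τ? Yes.
Axiom (T2/T3): check pairwise unions and intersections of members of τ.
All pairwise intersections and unions checked — each lies in τ. Therefore τ satisfies (T1), (T2), (T3): it IS a topology on X.


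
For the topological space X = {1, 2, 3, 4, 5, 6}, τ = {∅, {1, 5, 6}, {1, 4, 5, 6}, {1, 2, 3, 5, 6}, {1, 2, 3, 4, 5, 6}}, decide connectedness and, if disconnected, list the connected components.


(X, τ) is connected.

Find clopen sets (U ∈ τ with X ∖ U ∈ τ):
  U = ∅, X ∖ U = {1, 2, 3, 4, 5, 6} — both open, so U is clopen.
  U = {1, 2, 3, 4, 5, 6}, X ∖ U = ∅ — both open, so U is clopen.
Only trivial clopens (∅ and X) exist, so (X, τ) is connected.
Compute connected components by grouping points that agree on all clopens:
  component: {1, 2, 3, 4, 5, 6}


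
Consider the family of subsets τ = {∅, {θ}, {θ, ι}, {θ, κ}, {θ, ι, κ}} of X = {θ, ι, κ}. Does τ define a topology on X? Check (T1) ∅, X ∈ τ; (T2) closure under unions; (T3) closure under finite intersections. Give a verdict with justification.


τ IS a topology on X.

Axiom (T1): ∅ ∈ τ? Yes; X ∈ τ? Yes.
Axiom (T2/T3): check pairwise unions and intersections of members of τ.
All pairwise intersections and unions checked — each lies in τ. Therefore τ satisfies (T1), (T2), (T3): it IS a topology on X.


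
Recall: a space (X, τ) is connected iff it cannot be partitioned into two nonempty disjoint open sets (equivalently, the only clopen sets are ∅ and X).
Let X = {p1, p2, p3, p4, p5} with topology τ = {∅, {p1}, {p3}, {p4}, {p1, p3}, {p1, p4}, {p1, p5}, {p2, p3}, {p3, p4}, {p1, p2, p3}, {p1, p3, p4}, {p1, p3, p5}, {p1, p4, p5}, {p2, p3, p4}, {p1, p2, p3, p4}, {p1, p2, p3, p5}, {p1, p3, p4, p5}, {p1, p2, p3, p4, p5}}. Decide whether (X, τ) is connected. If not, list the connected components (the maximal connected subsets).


(X, τ) is disconnected; components = [{p4}, {p1, p5}, {p2, p3}].

Find clopen sets (U ∈ τ with X ∖ U ∈ τ):
  U = ∅, X ∖ U = {p1, p2, p3, p4, p5} — both open, so U is clopen.
  U = {p4}, X ∖ U = {p1, p2, p3, p5} — both open, so U is clopen.
  U = {p1, p5}, X ∖ U = {p2, p3, p4} — both open, so U is clopen.
  U = {p2, p3}, X ∖ U = {p1, p4, p5} — both open, so U is clopen.
  U = {p1, p4, p5}, X ∖ U = {p2, p3} — both open, so U is clopen.
  U = {p2, p3, p4}, X ∖ U = {p1, p5} — both open, so U is clopen.
  U = {p1, p2, p3, p5}, X ∖ U = {p4} — both open, so U is clopen.
  U = {p1, p2, p3, p4, p5}, X ∖ U = ∅ — both open, so U is clopen.
Nontrivial clopen(s) exist: e.g. {p1, p4, p5}. So (X, τ) is disconnected.
Compute connected components by grouping points that agree on all clopens:
  component: {p4}
  component: {p1, p5}
  component: {p2, p3}


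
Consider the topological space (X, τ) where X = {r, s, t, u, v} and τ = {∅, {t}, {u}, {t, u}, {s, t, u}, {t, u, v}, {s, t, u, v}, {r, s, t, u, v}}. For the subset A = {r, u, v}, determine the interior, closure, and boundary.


int(A) = {u}, cl(A) = {r, s, u, v}, ∂A = {r, s, v}.

Closed sets in (X, τ) are complements of opens:
  closed(X, τ) = {∅, {r}, {r, s}, {r, v}, {r, s, v}, {r, s, t, v}, {r, s, u, v}, {r, s, t, u, v}}.
int(A) = ⋃ {U ∈ τ : U ⊆ A}. Opens contained in A: ∅, {u}.
Taking the union of these: int(A) = {u}.
cl(A) = ⋂ {C closed : A ⊆ C}. Closed sets containing A: {r, s, u, v}, {r, s, t, u, v}.
Intersecting these: cl(A) = {r, s, u, v}.
∂A = cl(A) ∖ int(A) = {r, s, u, v} ∖ {u} = {r, s, v}.


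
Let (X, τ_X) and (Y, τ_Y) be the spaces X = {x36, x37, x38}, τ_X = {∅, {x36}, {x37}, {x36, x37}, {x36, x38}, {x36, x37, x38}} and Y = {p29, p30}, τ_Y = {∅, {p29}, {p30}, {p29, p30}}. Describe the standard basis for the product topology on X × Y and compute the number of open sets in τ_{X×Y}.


Basis B = {∅ × ∅, {x36} × {p29}, {x36} × {p30}, {x37} × {p29}, {x37} × {p30}, {x36} × {p29, p30}, {x36, x37} × {p29}, {x36, x38} × {p29}, {x36, x37} × {p30}, {x36, x38} × {p30}, {x37} × {p29, p30}, {x36, x37, x38} × {p29}, {x36, x37, x38} × {p30}, {x36, x37} × {p29, p30}, {x36, x38} × {p29, p30}, {x36, x37, x38} × {p29, p30}}; |τ_{X×Y}| = 36.

Enumerate products U × V with U ∈ τ_X, V ∈ τ_Y (deduplicated):
  ∅ × ∅ = {} (∅)
  {x36} × {p29} = {(x36,p29)}
  {x36} × {p30} = {(x36,p30)}
  {x37} × {p29} = {(x37,p29)}
  {x37} × {p30} = {(x37,p30)}
  {x36} × {p29, p30} = {(x36,p29), (x36,p30)}
  {x36, x37} × {p29} = {(x36,p29), (x37,p29)}
  {x36, x38} × {p29} = {(x36,p29), (x38,p29)}
  {x36, x37} × {p30} = {(x36,p30), (x37,p30)}
  {x36, x38} × {p30} = {(x36,p30), (x38,p30)}
  {x37} × {p29, p30} = {(x37,p29), (x37,p30)}
  {x36, x37, x38} × {p29} = {(x36,p29), (x37,p29), (x38,p29)}
  {x36, x37, x38} × {p30} = {(x36,p30), (x37,p30), (x38,p30)}
  {x36, x37} × {p29, p30} = {(x36,p29), (x36,p30), (x37,p29), (x37,p30)}
  {x36, x38} × {p29, p30} = {(x36,p29), (x36,p30), (x38,p29), (x38,p30)}
  {x36, x37, x38} × {p29, p30} = {(x36,p29), (x36,p30), (x37,p29), (x37,p30), (x38,p29), (x38,p30)}
These 16 distinct sets form the basis B.
Close under arbitrary unions to get τ_{X×Y}; counting gives |τ_{X×Y}| = 36.


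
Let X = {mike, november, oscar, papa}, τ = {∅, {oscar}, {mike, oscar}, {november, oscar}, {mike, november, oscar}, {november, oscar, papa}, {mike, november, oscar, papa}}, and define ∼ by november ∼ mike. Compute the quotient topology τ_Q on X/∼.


X/∼ = {[mike=november], [oscar], [papa]}; |τ_Q| = 4.

Equivalence classes: [mike=november], [oscar], [papa].
Quotient map π: X → X/∼ sends mike ↦ [mike=november], november ↦ [mike=november], oscar ↦ [oscar], papa ↦ [papa].
For each subset V ⊆ X/∼, compute π^{-1}(V) ⊆ X and check whether π^{-1}(V) ∈ τ. V is open in τ_Q iff π^{-1}(V) ∈ τ.
  V = {}: π^{-1}(V) = ∅ ∈ τ ✓.
  V = {[mike=november]}: π^{-1}(V) = {mike, november} ∉ τ ✗.
  V = {[oscar]}: π^{-1}(V) = {oscar} ∈ τ ✓.
  V = {[mike=november], [oscar]}: π^{-1}(V) = {mike, november, oscar} ∈ τ ✓.
  V = {[papa]}: π^{-1}(V) = {papa} ∉ τ ✗.
  V = {[mike=november], [papa]}: π^{-1}(V) = {mike, november, papa} ∉ τ ✗.
  V = {[oscar], [papa]}: π^{-1}(V) = {oscar, papa} ∉ τ ✗.
  V = {[mike=november], [oscar], [papa]}: π^{-1}(V) = {mike, november, oscar, papa} ∈ τ ✓.
Open sets in the quotient: τ_Q = {{}, {[oscar]}, {[mike=november], [oscar]}, {[mike=november], [oscar], [papa]}} (4 elements).


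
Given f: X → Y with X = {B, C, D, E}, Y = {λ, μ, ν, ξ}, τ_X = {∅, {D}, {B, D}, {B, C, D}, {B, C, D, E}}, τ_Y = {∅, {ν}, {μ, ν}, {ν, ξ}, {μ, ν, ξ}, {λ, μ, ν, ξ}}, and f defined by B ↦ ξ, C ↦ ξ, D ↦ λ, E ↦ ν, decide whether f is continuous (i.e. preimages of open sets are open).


f is NOT continuous.

Compute f^{-1}(U) for each U ∈ τ_Y:
  U = ∅: f^{-1}(U) = ∅ ∈ τ_X ✓.
  U = {ν}: f^{-1}(U) = {E} ∉ τ_X ✗.
  U = {μ, ν}: f^{-1}(U) = {E} ∉ τ_X ✗.
  U = {ν, ξ}: f^{-1}(U) = {B, C, E} ∉ τ_X ✗.
  U = {μ, ν, ξ}: f^{-1}(U) = {B, C, E} ∉ τ_X ✗.
  U = {λ, μ, ν, ξ}: f^{-1}(U) = {B, C, D, E} ∈ τ_X ✓.
Found U = {ν} with f^{-1}(U) = {E} not in τ_X. Therefore f is NOT continuous.


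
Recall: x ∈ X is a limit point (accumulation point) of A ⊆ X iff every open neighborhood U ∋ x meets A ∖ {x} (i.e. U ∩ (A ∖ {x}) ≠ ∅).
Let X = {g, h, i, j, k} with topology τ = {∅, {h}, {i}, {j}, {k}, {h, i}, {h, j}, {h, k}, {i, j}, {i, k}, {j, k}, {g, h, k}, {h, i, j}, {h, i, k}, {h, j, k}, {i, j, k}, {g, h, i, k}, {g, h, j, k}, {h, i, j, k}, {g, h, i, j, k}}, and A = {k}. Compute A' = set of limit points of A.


A' = {g}

For each x ∈ X, list the open sets U ∈ τ with x ∈ U, then check whether U ∩ (A ∖ {x}) ≠ ∅ for every such U.
  x = g: opens ∋ x are {g, h, k}, {g, h, i, k}, {g, h, j, k}, {g, h, i, j, k}; each meets A ∖ {g}, so x IS a limit point.
  x = h: open {h} ∋ x has {h} ∩ (A ∖ {h}) = ∅, so x is NOT a limit point.
  x = i: open {i} ∋ x has {i} ∩ (A ∖ {i}) = ∅, so x is NOT a limit point.
  x = j: open {j} ∋ x has {j} ∩ (A ∖ {j}) = ∅, so x is NOT a limit point.
  x = k: open {k} ∋ x has {k} ∩ (A ∖ {k}) = ∅, so x is NOT a limit point.
Collecting: A' = {g}.


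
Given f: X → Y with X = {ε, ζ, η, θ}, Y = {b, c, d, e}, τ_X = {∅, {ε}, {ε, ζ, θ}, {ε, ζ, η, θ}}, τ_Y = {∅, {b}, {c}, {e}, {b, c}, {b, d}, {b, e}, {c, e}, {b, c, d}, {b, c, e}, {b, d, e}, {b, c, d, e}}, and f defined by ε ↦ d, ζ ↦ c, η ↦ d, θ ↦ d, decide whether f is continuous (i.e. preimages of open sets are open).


f is NOT continuous.

Compute f^{-1}(U) for each U ∈ τ_Y:
  U = ∅: f^{-1}(U) = ∅ ∈ τ_X ✓.
  U = {b}: f^{-1}(U) = ∅ ∈ τ_X ✓.
  U = {c}: f^{-1}(U) = {ζ} ∉ τ_X ✗.
  U = {e}: f^{-1}(U) = ∅ ∈ τ_X ✓.
  U = {b, c}: f^{-1}(U) = {ζ} ∉ τ_X ✗.
  U = {b, d}: f^{-1}(U) = {ε, η, θ} ∉ τ_X ✗.
  U = {b, e}: f^{-1}(U) = ∅ ∈ τ_X ✓.
  U = {c, e}: f^{-1}(U) = {ζ} ∉ τ_X ✗.
  U = {b, c, d}: f^{-1}(U) = {ε, ζ, η, θ} ∈ τ_X ✓.
  U = {b, c, e}: f^{-1}(U) = {ζ} ∉ τ_X ✗.
  U = {b, d, e}: f^{-1}(U) = {ε, η, θ} ∉ τ_X ✗.
  U = {b, c, d, e}: f^{-1}(U) = {ε, ζ, η, θ} ∈ τ_X ✓.
Found U = {c} with f^{-1}(U) = {ζ} not in τ_X. Therefore f is NOT continuous.


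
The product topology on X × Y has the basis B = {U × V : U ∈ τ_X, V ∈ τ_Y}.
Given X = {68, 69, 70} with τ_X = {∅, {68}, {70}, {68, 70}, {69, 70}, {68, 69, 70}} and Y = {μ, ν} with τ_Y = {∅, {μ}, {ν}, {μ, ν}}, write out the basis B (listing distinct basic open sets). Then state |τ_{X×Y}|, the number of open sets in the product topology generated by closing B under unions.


Basis B = {∅ × ∅, {68} × {μ}, {68} × {ν}, {70} × {μ}, {70} × {ν}, {68} × {μ, ν}, {68, 70} × {μ}, {68, 70} × {ν}, {69, 70} × {μ}, {69, 70} × {ν}, {70} × {μ, ν}, {68, 69, 70} × {μ}, {68, 69, 70} × {ν}, {68, 70} × {μ, ν}, {69, 70} × {μ, ν}, {68, 69, 70} × {μ, ν}}; |τ_{X×Y}| = 36.

Enumerate products U × V with U ∈ τ_X, V ∈ τ_Y (deduplicated):
  ∅ × ∅ = {} (∅)
  {68} × {μ} = {(68,μ)}
  {68} × {ν} = {(68,ν)}
  {70} × {μ} = {(70,μ)}
  {70} × {ν} = {(70,ν)}
  {68} × {μ, ν} = {(68,μ), (68,ν)}
  {68, 70} × {μ} = {(68,μ), (70,μ)}
  {68, 70} × {ν} = {(68,ν), (70,ν)}
  {69, 70} × {μ} = {(69,μ), (70,μ)}
  {69, 70} × {ν} = {(69,ν), (70,ν)}
  {70} × {μ, ν} = {(70,μ), (70,ν)}
  {68, 69, 70} × {μ} = {(68,μ), (69,μ), (70,μ)}
  {68, 69, 70} × {ν} = {(68,ν), (69,ν), (70,ν)}
  {68, 70} × {μ, ν} = {(68,μ), (68,ν), (70,μ), (70,ν)}
  {69, 70} × {μ, ν} = {(69,μ), (69,ν), (70,μ), (70,ν)}
  {68, 69, 70} × {μ, ν} = {(68,μ), (68,ν), (69,μ), (69,ν), (70,μ), (70,ν)}
These 16 distinct sets form the basis B.
Close under arbitrary unions to get τ_{X×Y}; counting gives |τ_{X×Y}| = 36.


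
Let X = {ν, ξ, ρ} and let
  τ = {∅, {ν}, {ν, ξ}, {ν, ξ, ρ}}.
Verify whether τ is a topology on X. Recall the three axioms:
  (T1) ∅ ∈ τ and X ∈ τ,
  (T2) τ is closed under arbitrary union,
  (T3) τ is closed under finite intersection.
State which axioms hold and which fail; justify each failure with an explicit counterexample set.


τ IS a topology on X.

Axiom (T1): ∅ ∈ τ? Yes; X ∈ τ? Yes.
Axiom (T2/T3): check pairwise unions and intersections of members of τ.
All pairwise intersections and unions checked — each lies in τ. Therefore τ satisfies (T1), (T2), (T3): it IS a topology on X.


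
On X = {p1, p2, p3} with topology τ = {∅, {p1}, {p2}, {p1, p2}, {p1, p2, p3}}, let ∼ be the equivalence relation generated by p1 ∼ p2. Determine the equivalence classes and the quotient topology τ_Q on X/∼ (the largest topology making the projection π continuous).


X/∼ = {[p1=p2], [p3]}; |τ_Q| = 3.

Equivalence classes: [p1=p2], [p3].
Quotient map π: X → X/∼ sends p1 ↦ [p1=p2], p2 ↦ [p1=p2], p3 ↦ [p3].
For each subset V ⊆ X/∼, compute π^{-1}(V) ⊆ X and check whether π^{-1}(V) ∈ τ. V is open in τ_Q iff π^{-1}(V) ∈ τ.
  V = {}: π^{-1}(V) = ∅ ∈ τ ✓.
  V = {[p1=p2]}: π^{-1}(V) = {p1, p2} ∈ τ ✓.
  V = {[p3]}: π^{-1}(V) = {p3} ∉ τ ✗.
  V = {[p1=p2], [p3]}: π^{-1}(V) = {p1, p2, p3} ∈ τ ✓.
Open sets in the quotient: τ_Q = {{}, {[p1=p2]}, {[p1=p2], [p3]}} (3 elements).


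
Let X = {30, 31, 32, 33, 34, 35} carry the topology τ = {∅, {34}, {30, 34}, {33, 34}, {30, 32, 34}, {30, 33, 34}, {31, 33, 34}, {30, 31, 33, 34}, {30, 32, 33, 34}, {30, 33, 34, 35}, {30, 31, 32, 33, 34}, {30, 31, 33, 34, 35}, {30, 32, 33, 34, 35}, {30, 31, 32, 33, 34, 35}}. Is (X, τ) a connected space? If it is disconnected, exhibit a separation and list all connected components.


(X, τ) is connected.

Find clopen sets (U ∈ τ with X ∖ U ∈ τ):
  U = ∅, X ∖ U = {30, 31, 32, 33, 34, 35} — both open, so U is clopen.
  U = {30, 31, 32, 33, 34, 35}, X ∖ U = ∅ — both open, so U is clopen.
Only trivial clopens (∅ and X) exist, so (X, τ) is connected.
Compute connected components by grouping points that agree on all clopens:
  component: {30, 31, 32, 33, 34, 35}


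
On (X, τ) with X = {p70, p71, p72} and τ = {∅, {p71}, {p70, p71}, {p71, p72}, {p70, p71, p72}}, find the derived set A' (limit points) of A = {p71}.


A' = {p70, p72}

For each x ∈ X, list the open sets U ∈ τ with x ∈ U, then check whether U ∩ (A ∖ {x}) ≠ ∅ for every such U.
  x = p70: opens ∋ x are {p70, p71}, {p70, p71, p72}; each meets A ∖ {p70}, so x IS a limit point.
  x = p71: open {p71} ∋ x has {p71} ∩ (A ∖ {p71}) = ∅, so x is NOT a limit point.
  x = p72: opens ∋ x are {p71, p72}, {p70, p71, p72}; each meets A ∖ {p72}, so x IS a limit point.
Collecting: A' = {p70, p72}.


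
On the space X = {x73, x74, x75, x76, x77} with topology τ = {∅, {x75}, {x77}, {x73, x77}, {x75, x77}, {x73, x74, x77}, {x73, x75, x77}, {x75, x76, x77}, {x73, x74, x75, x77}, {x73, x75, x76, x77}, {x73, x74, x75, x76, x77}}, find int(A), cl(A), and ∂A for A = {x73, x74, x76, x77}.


int(A) = {x73, x74, x77}, cl(A) = {x73, x74, x76, x77}, ∂A = {x76}.

Closed sets in (X, τ) are complements of opens:
  closed(X, τ) = {∅, {x74}, {x76}, {x73, x74}, {x74, x76}, {x75, x76}, {x73, x74, x76}, {x74, x75, x76}, {x73, x74, x75, x76}, {x73, x74, x76, x77}, {x73, x74, x75, x76, x77}}.
int(A) = ⋃ {U ∈ τ : U ⊆ A}. Opens contained in A: ∅, {x77}, {x73, x77}, {x73, x74, x77}.
Taking the union of these: int(A) = {x73, x74, x77}.
cl(A) = ⋂ {C closed : A ⊆ C}. Closed sets containing A: {x73, x74, x76, x77}, {x73, x74, x75, x76, x77}.
Intersecting these: cl(A) = {x73, x74, x76, x77}.
∂A = cl(A) ∖ int(A) = {x73, x74, x76, x77} ∖ {x73, x74, x77} = {x76}.


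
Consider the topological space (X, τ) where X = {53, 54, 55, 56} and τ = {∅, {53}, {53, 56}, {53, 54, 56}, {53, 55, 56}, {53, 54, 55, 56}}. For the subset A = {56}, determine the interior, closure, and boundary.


int(A) = ∅, cl(A) = {54, 55, 56}, ∂A = {54, 55, 56}.

Closed sets in (X, τ) are complements of opens:
  closed(X, τ) = {∅, {54}, {55}, {54, 55}, {54, 55, 56}, {53, 54, 55, 56}}.
int(A) = ⋃ {U ∈ τ : U ⊆ A}. Opens contained in A: ∅.
Taking the union of these: int(A) = ∅.
cl(A) = ⋂ {C closed : A ⊆ C}. Closed sets containing A: {54, 55, 56}, {53, 54, 55, 56}.
Intersecting these: cl(A) = {54, 55, 56}.
∂A = cl(A) ∖ int(A) = {54, 55, 56} ∖ ∅ = {54, 55, 56}.


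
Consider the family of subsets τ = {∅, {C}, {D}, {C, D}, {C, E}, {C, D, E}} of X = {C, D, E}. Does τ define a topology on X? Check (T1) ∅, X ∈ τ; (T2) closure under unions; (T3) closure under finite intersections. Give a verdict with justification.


τ IS a topology on X.

Axiom (T1): ∅ ∈ τ? Yes; X ∈ τ? Yes.
Axiom (T2/T3): check pairwise unions and intersections of members of τ.
All pairwise intersections and unions checked — each lies in τ. Therefore τ satisfies (T1), (T2), (T3): it IS a topology on X.


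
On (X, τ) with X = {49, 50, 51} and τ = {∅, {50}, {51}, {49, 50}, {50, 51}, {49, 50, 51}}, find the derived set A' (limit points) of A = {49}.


A' = ∅

For each x ∈ X, list the open sets U ∈ τ with x ∈ U, then check whether U ∩ (A ∖ {x}) ≠ ∅ for every such U.
  x = 49: open {49, 50} ∋ x has {49, 50} ∩ (A ∖ {49}) = ∅, so x is NOT a limit point.
  x = 50: open {50} ∋ x has {50} ∩ (A ∖ {50}) = ∅, so x is NOT a limit point.
  x = 51: open {51} ∋ x has {51} ∩ (A ∖ {51}) = ∅, so x is NOT a limit point.
Collecting: A' = ∅.


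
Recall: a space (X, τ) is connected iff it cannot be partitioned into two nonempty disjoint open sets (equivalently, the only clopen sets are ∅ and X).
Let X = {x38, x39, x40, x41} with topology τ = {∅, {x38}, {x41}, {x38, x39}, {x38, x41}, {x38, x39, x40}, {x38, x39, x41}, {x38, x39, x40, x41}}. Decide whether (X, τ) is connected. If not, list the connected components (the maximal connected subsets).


(X, τ) is disconnected; components = [{x41}, {x38, x39, x40}].

Find clopen sets (U ∈ τ with X ∖ U ∈ τ):
  U = ∅, X ∖ U = {x38, x39, x40, x41} — both open, so U is clopen.
  U = {x41}, X ∖ U = {x38, x39, x40} — both open, so U is clopen.
  U = {x38, x39, x40}, X ∖ U = {x41} — both open, so U is clopen.
  U = {x38, x39, x40, x41}, X ∖ U = ∅ — both open, so U is clopen.
Nontrivial clopen(s) exist: e.g. {x41}. So (X, τ) is disconnected.
Compute connected components by grouping points that agree on all clopens:
  component: {x41}
  component: {x38, x39, x40}


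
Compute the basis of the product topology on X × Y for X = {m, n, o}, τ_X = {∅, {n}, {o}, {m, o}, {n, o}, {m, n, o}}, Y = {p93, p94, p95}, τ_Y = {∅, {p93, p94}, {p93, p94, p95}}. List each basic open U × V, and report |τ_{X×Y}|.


Basis B = {∅ × ∅, {n} × {p93, p94}, {o} × {p93, p94}, {n} × {p93, p94, p95}, {o} × {p93, p94, p95}, {m, o} × {p93, p94}, {n, o} × {p93, p94}, {m, o} × {p93, p94, p95}, {m, n, o} × {p93, p94}, {n, o} × {p93, p94, p95}, {m, n, o} × {p93, p94, p95}}; |τ_{X×Y}| = 18.

Enumerate products U × V with U ∈ τ_X, V ∈ τ_Y (deduplicated):
  ∅ × ∅ = {} (∅)
  {n} × {p93, p94} = {(n,p93), (n,p94)}
  {o} × {p93, p94} = {(o,p93), (o,p94)}
  {n} × {p93, p94, p95} = {(n,p93), (n,p94), (n,p95)}
  {o} × {p93, p94, p95} = {(o,p93), (o,p94), (o,p95)}
  {m, o} × {p93, p94} = {(m,p93), (m,p94), (o,p93), (o,p94)}
  {n, o} × {p93, p94} = {(n,p93), (n,p94), (o,p93), (o,p94)}
  {m, o} × {p93, p94, p95} = {(m,p93), (m,p94), (m,p95), (o,p93), (o,p94), (o,p95)}
  {m, n, o} × {p93, p94} = {(m,p93), (m,p94), (n,p93), (n,p94), (o,p93), (o,p94)}
  {n, o} × {p93, p94, p95} = {(n,p93), (n,p94), (n,p95), (o,p93), (o,p94), (o,p95)}
  {m, n, o} × {p93, p94, p95} = {(m,p93), (m,p94), (m,p95), (n,p93), (n,p94), (n,p95), (o,p93), (o,p94), (o,p95)}
These 11 distinct sets form the basis B.
Close under arbitrary unions to get τ_{X×Y}; counting gives |τ_{X×Y}| = 18.


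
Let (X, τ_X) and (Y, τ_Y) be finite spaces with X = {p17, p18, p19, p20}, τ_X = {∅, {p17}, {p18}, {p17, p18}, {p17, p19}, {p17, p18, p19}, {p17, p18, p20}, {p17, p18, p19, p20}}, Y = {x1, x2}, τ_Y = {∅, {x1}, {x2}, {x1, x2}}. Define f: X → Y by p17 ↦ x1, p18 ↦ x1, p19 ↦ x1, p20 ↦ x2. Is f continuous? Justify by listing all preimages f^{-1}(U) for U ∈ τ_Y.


f is NOT continuous.

Compute f^{-1}(U) for each U ∈ τ_Y:
  U = ∅: f^{-1}(U) = ∅ ∈ τ_X ✓.
  U = {x1}: f^{-1}(U) = {p17, p18, p19} ∈ τ_X ✓.
  U = {x2}: f^{-1}(U) = {p20} ∉ τ_X ✗.
  U = {x1, x2}: f^{-1}(U) = {p17, p18, p19, p20} ∈ τ_X ✓.
Found U = {x2} with f^{-1}(U) = {p20} not in τ_X. Therefore f is NOT continuous.


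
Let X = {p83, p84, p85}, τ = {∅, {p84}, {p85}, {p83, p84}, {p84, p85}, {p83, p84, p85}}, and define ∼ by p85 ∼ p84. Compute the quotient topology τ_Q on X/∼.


X/∼ = {[p83], [p84=p85]}; |τ_Q| = 3.

Equivalence classes: [p83], [p84=p85].
Quotient map π: X → X/∼ sends p83 ↦ [p83], p84 ↦ [p84=p85], p85 ↦ [p84=p85].
For each subset V ⊆ X/∼, compute π^{-1}(V) ⊆ X and check whether π^{-1}(V) ∈ τ. V is open in τ_Q iff π^{-1}(V) ∈ τ.
  V = {}: π^{-1}(V) = ∅ ∈ τ ✓.
  V = {[p83]}: π^{-1}(V) = {p83} ∉ τ ✗.
  V = {[p84=p85]}: π^{-1}(V) = {p84, p85} ∈ τ ✓.
  V = {[p83], [p84=p85]}: π^{-1}(V) = {p83, p84, p85} ∈ τ ✓.
Open sets in the quotient: τ_Q = {{}, {[p84=p85]}, {[p83], [p84=p85]}} (3 elements).


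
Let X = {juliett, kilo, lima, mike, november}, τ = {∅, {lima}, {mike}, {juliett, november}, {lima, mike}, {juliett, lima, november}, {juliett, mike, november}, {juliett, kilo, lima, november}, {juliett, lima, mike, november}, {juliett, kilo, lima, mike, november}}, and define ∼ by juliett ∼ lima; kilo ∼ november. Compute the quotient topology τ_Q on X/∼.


X/∼ = {[juliett=lima], [kilo=november], [mike]}; |τ_Q| = 4.

Equivalence classes: [juliett=lima], [kilo=november], [mike].
Quotient map π: X → X/∼ sends juliett ↦ [juliett=lima], kilo ↦ [kilo=november], lima ↦ [juliett=lima], mike ↦ [mike], november ↦ [kilo=november].
For each subset V ⊆ X/∼, compute π^{-1}(V) ⊆ X and check whether π^{-1}(V) ∈ τ. V is open in τ_Q iff π^{-1}(V) ∈ τ.
  V = {}: π^{-1}(V) = ∅ ∈ τ ✓.
  V = {[juliett=lima]}: π^{-1}(V) = {juliett, lima} ∉ τ ✗.
  V = {[kilo=november]}: π^{-1}(V) = {kilo, november} ∉ τ ✗.
  V = {[juliett=lima], [kilo=november]}: π^{-1}(V) = {juliett, kilo, lima, november} ∈ τ ✓.
  V = {[mike]}: π^{-1}(V) = {mike} ∈ τ ✓.
  V = {[juliett=lima], [mike]}: π^{-1}(V) = {juliett, lima, mike} ∉ τ ✗.
  V = {[kilo=november], [mike]}: π^{-1}(V) = {kilo, mike, november} ∉ τ ✗.
  V = {[juliett=lima], [kilo=november], [mike]}: π^{-1}(V) = {juliett, kilo, lima, mike, november} ∈ τ ✓.
Open sets in the quotient: τ_Q = {{}, {[juliett=lima], [kilo=november]}, {[mike]}, {[juliett=lima], [kilo=november], [mike]}} (4 elements).


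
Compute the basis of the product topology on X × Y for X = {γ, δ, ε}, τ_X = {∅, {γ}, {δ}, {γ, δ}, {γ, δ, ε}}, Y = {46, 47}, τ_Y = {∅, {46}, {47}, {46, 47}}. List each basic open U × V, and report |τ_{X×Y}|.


Basis B = {∅ × ∅, {γ} × {46}, {γ} × {47}, {δ} × {46}, {δ} × {47}, {γ} × {46, 47}, {γ, δ} × {46}, {γ, δ} × {47}, {δ} × {46, 47}, {γ, δ, ε} × {46}, {γ, δ, ε} × {47}, {γ, δ} × {46, 47}, {γ, δ, ε} × {46, 47}}; |τ_{X×Y}| = 25.

Enumerate products U × V with U ∈ τ_X, V ∈ τ_Y (deduplicated):
  ∅ × ∅ = {} (∅)
  {γ} × {46} = {(γ,46)}
  {γ} × {47} = {(γ,47)}
  {δ} × {46} = {(δ,46)}
  {δ} × {47} = {(δ,47)}
  {γ} × {46, 47} = {(γ,46), (γ,47)}
  {γ, δ} × {46} = {(γ,46), (δ,46)}
  {γ, δ} × {47} = {(γ,47), (δ,47)}
  {δ} × {46, 47} = {(δ,46), (δ,47)}
  {γ, δ, ε} × {46} = {(γ,46), (δ,46), (ε,46)}
  {γ, δ, ε} × {47} = {(γ,47), (δ,47), (ε,47)}
  {γ, δ} × {46, 47} = {(γ,46), (γ,47), (δ,46), (δ,47)}
  {γ, δ, ε} × {46, 47} = {(γ,46), (γ,47), (δ,46), (δ,47), (ε,46), (ε,47)}
These 13 distinct sets form the basis B.
Close under arbitrary unions to get τ_{X×Y}; counting gives |τ_{X×Y}| = 25.


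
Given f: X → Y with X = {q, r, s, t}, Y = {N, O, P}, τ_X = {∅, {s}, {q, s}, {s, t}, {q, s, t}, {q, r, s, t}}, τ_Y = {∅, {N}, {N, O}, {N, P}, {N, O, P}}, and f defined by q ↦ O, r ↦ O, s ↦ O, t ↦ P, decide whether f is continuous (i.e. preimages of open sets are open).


f is NOT continuous.

Compute f^{-1}(U) for each U ∈ τ_Y:
  U = ∅: f^{-1}(U) = ∅ ∈ τ_X ✓.
  U = {N}: f^{-1}(U) = ∅ ∈ τ_X ✓.
  U = {N, O}: f^{-1}(U) = {q, r, s} ∉ τ_X ✗.
  U = {N, P}: f^{-1}(U) = {t} ∉ τ_X ✗.
  U = {N, O, P}: f^{-1}(U) = {q, r, s, t} ∈ τ_X ✓.
Found U = {N, O} with f^{-1}(U) = {q, r, s} not in τ_X. Therefore f is NOT continuous.
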